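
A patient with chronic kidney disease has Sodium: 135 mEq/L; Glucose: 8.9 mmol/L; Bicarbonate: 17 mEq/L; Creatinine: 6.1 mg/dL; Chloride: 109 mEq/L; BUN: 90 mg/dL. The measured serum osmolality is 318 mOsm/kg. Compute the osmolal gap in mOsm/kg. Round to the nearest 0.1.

Calculated osmolality = 2·Na + glucose + BUN/2.8
= 2·135 + 8.9 + 90/2.8
= 270 + 8.90 + 32.14
= 311.04 mOsm/kg ≈ 311.0 mOsm/kg
Osmolar gap = measured − calculated = 318 − 311.0 = 7.0 mOsm/kg

7.0 mOsm/kg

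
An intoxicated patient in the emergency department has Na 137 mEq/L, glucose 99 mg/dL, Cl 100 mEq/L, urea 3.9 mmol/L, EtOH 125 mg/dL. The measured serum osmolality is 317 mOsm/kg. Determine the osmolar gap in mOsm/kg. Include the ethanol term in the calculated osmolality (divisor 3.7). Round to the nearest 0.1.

-0.2 mOsm/kg

Calculated osmolality = 2·Na + glucose/18 + urea + ethanol/3.7
= 2·137 + 99/18 + 3.9 + 125/3.7
= 274 + 5.50 + 3.90 + 33.78
= 317.18 mOsm/kg ≈ 317.2 mOsm/kg
Osmolar gap = measured − calculated = 317 − 317.2 = -0.2 mOsm/kg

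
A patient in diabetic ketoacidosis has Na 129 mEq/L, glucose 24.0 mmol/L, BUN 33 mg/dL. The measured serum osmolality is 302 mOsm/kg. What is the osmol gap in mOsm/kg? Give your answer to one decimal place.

Calculated osmolality = 2·Na + glucose + BUN/2.8
= 2·129 + 24 + 33/2.8
= 258 + 24 + 11.79
= 293.79 mOsm/kg ≈ 293.8 mOsm/kg
Osmolar gap = measured − calculated = 302 − 293.8 = 8.2 mOsm/kg

8.2 mOsm/kg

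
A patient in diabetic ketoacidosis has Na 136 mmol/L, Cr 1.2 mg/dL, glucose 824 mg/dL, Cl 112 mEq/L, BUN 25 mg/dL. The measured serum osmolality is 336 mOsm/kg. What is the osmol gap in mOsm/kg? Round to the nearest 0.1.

Calculated osmolality = 2·Na + glucose/18 + BUN/2.8
= 2·136 + 824/18 + 25/2.8
= 272 + 45.78 + 8.93
= 326.71 mOsm/kg ≈ 326.7 mOsm/kg
Osmolar gap = measured − calculated = 336 − 326.7 = 9.3 mOsm/kg

9.3 mOsm/kg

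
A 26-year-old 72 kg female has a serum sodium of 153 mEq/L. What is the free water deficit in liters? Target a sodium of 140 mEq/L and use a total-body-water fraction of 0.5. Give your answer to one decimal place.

3.3 L

TBW = 0.5 · 72 = 36 L
Free water deficit = TBW · (Na/140 − 1)
= 36 · (153/140 − 1)
= 36 · 0.0929
= 3.34 L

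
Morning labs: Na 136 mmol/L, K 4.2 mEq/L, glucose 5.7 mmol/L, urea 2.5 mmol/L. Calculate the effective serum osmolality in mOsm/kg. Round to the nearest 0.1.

Effective osmolality excludes urea (freely permeant across cell membranes):
2·Na + glucose
= 2·136 + 5.7
= 272 + 5.7
= 277.7 mOsm/kg

277.7 mOsm/kg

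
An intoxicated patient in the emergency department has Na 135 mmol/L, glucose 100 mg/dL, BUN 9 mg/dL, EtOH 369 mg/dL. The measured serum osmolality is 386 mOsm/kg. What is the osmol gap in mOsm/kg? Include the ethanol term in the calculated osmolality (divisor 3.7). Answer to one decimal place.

Calculated osmolality = 2·Na + glucose/18 + BUN/2.8 + ethanol/3.7
= 2·135 + 100/18 + 9/2.8 + 369/3.7
= 270 + 5.56 + 3.21 + 99.73
= 378.5 mOsm/kg ≈ 378.5 mOsm/kg
Osmolar gap = measured − calculated = 386 − 378.5 = 7.5 mOsm/kg

7.5 mOsm/kg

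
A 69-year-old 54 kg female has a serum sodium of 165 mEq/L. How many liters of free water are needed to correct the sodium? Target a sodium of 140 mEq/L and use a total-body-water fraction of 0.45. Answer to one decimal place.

TBW = 0.45 · 54 = 24.3 L
Free water deficit = TBW · (Na/140 − 1)
= 24.3 · (165/140 − 1)
= 24.3 · 0.1786
= 4.34 L

4.3 L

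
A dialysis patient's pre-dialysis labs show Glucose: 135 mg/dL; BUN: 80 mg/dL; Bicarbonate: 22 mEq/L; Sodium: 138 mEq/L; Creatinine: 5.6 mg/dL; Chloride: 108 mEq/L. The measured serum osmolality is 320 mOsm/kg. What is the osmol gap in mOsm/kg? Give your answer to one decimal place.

Calculated osmolality = 2·Na + glucose/18 + BUN/2.8
= 2·138 + 135/18 + 80/2.8
= 276 + 7.50 + 28.57
= 312.07 mOsm/kg ≈ 312.1 mOsm/kg
Osmolar gap = measured − calculated = 320 − 312.1 = 7.9 mOsm/kg

7.9 mOsm/kg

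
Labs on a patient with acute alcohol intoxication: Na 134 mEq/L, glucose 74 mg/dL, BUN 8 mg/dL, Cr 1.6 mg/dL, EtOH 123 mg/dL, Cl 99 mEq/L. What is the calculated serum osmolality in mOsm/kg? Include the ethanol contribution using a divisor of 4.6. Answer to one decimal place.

301.7 mOsm/kg

Calculated osmolality = 2·Na + glucose/18 + BUN/2.8 + ethanol/4.6
= 2·134 + 74/18 + 8/2.8 + 123/4.6
= 268 + 4.11 + 2.86 + 26.74
= 301.71 mOsm/kg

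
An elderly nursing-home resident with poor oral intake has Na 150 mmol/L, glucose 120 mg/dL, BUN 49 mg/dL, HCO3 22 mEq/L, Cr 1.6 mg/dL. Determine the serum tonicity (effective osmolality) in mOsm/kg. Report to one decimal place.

306.7 mOsm/kg

Effective osmolality excludes urea (freely permeant across cell membranes):
2·Na + glucose/18
= 2·150 + 120/18
= 300 + 6.67
= 306.67 mOsm/kg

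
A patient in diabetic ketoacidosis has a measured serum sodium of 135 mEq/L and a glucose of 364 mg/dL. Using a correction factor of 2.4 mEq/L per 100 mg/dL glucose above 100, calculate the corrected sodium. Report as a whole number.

Corrected Na = measured Na + 2.4 · (glucose − 100)/100
= 135 + 2.4 · (364 − 100)/100
= 135 + 6.3
= 141.3 mEq/L

141 mEq/L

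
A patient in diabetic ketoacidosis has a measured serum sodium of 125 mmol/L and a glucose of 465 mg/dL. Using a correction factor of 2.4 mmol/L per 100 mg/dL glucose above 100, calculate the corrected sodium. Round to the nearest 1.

Corrected Na = measured Na + 2.4 · (glucose − 100)/100
= 125 + 2.4 · (465 − 100)/100
= 125 + 8.8
= 133.8 mmol/L

134 mmol/L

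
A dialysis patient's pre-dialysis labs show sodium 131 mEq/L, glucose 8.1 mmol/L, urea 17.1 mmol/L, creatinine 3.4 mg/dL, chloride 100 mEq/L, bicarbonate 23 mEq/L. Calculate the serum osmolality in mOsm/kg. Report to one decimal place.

Calculated osmolality = 2·Na + glucose + urea
= 2·131 + 8.1 + 17.1
= 262 + 8.10 + 17.10
= 287.2 mOsm/kg

287.2 mOsm/kg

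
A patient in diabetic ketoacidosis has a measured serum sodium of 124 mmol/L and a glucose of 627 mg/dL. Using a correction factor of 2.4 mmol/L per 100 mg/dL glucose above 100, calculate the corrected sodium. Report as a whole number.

137 mmol/L

Corrected Na = measured Na + 2.4 · (glucose − 100)/100
= 124 + 2.4 · (627 − 100)/100
= 124 + 12.6
= 136.6 mmol/L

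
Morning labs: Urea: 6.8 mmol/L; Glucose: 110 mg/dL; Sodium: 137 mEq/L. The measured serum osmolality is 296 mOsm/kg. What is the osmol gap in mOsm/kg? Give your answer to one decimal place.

Calculated osmolality = 2·Na + glucose/18 + urea
= 2·137 + 110/18 + 6.8
= 274 + 6.11 + 6.80
= 286.91 mOsm/kg ≈ 286.9 mOsm/kg
Osmolar gap = measured − calculated = 296 − 286.9 = 9.1 mOsm/kg

9.1 mOsm/kg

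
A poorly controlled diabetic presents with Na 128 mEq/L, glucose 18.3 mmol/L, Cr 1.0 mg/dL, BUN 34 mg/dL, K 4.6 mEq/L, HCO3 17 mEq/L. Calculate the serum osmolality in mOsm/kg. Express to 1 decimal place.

Calculated osmolality = 2·Na + glucose + BUN/2.8
= 2·128 + 18.3 + 34/2.8
= 256 + 18.30 + 12.14
= 286.44 mOsm/kg

286.4 mOsm/kg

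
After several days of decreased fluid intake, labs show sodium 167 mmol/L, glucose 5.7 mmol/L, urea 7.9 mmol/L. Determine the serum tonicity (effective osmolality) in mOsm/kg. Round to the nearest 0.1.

Effective osmolality excludes urea (freely permeant across cell membranes):
2·Na + glucose
= 2·167 + 5.7
= 334 + 5.7
= 339.7 mOsm/kg

339.7 mOsm/kg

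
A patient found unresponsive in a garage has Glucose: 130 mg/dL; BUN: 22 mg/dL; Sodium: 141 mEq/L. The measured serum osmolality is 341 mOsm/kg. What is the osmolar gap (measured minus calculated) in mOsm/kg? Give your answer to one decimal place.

43.9 mOsm/kg

Calculated osmolality = 2·Na + glucose/18 + BUN/2.8
= 2·141 + 130/18 + 22/2.8
= 282 + 7.22 + 7.86
= 297.08 mOsm/kg ≈ 297.1 mOsm/kg
Osmolar gap = measured − calculated = 341 − 297.1 = 43.9 mOsm/kg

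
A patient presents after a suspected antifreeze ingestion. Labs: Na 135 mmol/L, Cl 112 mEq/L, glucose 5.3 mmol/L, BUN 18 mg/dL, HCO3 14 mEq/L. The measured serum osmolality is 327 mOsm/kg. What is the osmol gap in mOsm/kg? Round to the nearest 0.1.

45.3 mOsm/kg

Calculated osmolality = 2·Na + glucose + BUN/2.8
= 2·135 + 5.3 + 18/2.8
= 270 + 5.30 + 6.43
= 281.73 mOsm/kg ≈ 281.7 mOsm/kg
Osmolar gap = measured − calculated = 327 − 281.7 = 45.3 mOsm/kg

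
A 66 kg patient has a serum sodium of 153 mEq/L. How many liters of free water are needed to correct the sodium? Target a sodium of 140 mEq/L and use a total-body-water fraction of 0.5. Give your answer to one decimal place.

TBW = 0.5 · 66 = 33 L
Free water deficit = TBW · (Na/140 − 1)
= 33 · (153/140 − 1)
= 33 · 0.0929
= 3.07 L

3.1 L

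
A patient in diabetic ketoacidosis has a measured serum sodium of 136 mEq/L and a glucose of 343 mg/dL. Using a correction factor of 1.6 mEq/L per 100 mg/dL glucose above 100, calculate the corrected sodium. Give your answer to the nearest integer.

140 mEq/L

Corrected Na = measured Na + 1.6 · (glucose − 100)/100
= 136 + 1.6 · (343 − 100)/100
= 136 + 3.9
= 139.9 mEq/L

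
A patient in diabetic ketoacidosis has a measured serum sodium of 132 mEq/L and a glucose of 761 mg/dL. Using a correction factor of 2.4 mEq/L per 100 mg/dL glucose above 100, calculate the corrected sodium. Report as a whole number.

148 mEq/L

Corrected Na = measured Na + 2.4 · (glucose − 100)/100
= 132 + 2.4 · (761 − 100)/100
= 132 + 15.9
= 147.9 mEq/L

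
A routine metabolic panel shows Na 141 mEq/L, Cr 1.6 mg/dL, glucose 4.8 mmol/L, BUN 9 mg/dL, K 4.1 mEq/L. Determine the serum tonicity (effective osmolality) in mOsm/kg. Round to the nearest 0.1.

286.8 mOsm/kg

Effective osmolality excludes urea (freely permeant across cell membranes):
2·Na + glucose
= 2·141 + 4.8
= 282 + 4.8
= 286.8 mOsm/kg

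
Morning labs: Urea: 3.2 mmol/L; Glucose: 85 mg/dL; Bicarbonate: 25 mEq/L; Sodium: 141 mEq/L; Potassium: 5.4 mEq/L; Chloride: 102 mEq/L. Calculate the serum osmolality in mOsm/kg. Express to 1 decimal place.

Calculated osmolality = 2·Na + glucose/18 + urea
= 2·141 + 85/18 + 3.2
= 282 + 4.72 + 3.20
= 289.92 mOsm/kg

289.9 mOsm/kg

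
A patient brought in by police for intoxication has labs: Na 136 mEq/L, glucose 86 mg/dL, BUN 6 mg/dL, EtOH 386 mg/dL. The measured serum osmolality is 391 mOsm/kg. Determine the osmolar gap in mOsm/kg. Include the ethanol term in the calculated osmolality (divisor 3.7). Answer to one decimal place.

Calculated osmolality = 2·Na + glucose/18 + BUN/2.8 + ethanol/3.7
= 2·136 + 86/18 + 6/2.8 + 386/3.7
= 272 + 4.78 + 2.14 + 104.32
= 383.24 mOsm/kg ≈ 383.2 mOsm/kg
Osmolar gap = measured − calculated = 391 − 383.2 = 7.8 mOsm/kg

7.8 mOsm/kg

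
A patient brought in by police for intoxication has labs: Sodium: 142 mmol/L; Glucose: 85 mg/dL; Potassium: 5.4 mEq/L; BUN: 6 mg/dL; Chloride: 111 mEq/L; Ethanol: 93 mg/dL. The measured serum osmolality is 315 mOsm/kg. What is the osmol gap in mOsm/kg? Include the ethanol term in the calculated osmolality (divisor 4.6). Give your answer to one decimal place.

Calculated osmolality = 2·Na + glucose/18 + BUN/2.8 + ethanol/4.6
= 2·142 + 85/18 + 6/2.8 + 93/4.6
= 284 + 4.72 + 2.14 + 20.22
= 311.08 mOsm/kg ≈ 311.1 mOsm/kg
Osmolar gap = measured − calculated = 315 − 311.1 = 3.9 mOsm/kg

3.9 mOsm/kg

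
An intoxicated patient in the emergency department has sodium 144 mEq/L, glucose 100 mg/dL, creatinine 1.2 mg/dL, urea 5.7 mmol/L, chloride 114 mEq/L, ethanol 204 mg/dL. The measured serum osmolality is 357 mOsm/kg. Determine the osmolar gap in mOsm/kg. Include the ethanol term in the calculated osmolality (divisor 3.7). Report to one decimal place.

2.6 mOsm/kg

Calculated osmolality = 2·Na + glucose/18 + urea + ethanol/3.7
= 2·144 + 100/18 + 5.7 + 204/3.7
= 288 + 5.56 + 5.70 + 55.14
= 354.4 mOsm/kg ≈ 354.4 mOsm/kg
Osmolar gap = measured − calculated = 357 − 354.4 = 2.6 mOsm/kg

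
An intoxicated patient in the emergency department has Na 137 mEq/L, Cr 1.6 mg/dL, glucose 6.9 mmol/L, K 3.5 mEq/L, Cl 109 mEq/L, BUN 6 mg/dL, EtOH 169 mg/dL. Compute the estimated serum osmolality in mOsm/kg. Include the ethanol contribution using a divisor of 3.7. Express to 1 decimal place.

328.7 mOsm/kg

Calculated osmolality = 2·Na + glucose + BUN/2.8 + ethanol/3.7
= 2·137 + 6.9 + 6/2.8 + 169/3.7
= 274 + 6.90 + 2.14 + 45.68
= 328.72 mOsm/kg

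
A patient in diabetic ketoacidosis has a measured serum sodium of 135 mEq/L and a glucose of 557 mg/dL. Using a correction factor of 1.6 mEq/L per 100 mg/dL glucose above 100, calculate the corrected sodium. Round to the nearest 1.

142 mEq/L

Corrected Na = measured Na + 1.6 · (glucose − 100)/100
= 135 + 1.6 · (557 − 100)/100
= 135 + 7.3
= 142.3 mEq/L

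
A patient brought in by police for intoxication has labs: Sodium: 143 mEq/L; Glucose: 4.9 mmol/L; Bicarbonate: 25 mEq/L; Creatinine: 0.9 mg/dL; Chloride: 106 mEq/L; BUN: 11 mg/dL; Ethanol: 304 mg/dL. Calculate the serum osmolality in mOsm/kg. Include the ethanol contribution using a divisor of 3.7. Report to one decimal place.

Calculated osmolality = 2·Na + glucose + BUN/2.8 + ethanol/3.7
= 2·143 + 4.9 + 11/2.8 + 304/3.7
= 286 + 4.90 + 3.93 + 82.16
= 376.99 mOsm/kg

377.0 mOsm/kg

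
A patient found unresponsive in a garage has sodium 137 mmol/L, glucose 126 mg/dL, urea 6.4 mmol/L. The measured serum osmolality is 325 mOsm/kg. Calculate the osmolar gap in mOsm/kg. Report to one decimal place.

Calculated osmolality = 2·Na + glucose/18 + urea
= 2·137 + 126/18 + 6.4
= 274 + 7 + 6.40
= 287.4 mOsm/kg ≈ 287.4 mOsm/kg
Osmolar gap = measured − calculated = 325 − 287.4 = 37.6 mOsm/kg

37.6 mOsm/kg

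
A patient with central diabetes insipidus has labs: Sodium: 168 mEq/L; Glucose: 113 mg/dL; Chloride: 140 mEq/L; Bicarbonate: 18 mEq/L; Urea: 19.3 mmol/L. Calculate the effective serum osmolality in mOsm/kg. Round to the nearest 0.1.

Effective osmolality excludes urea (freely permeant across cell membranes):
2·Na + glucose/18
= 2·168 + 113/18
= 336 + 6.28
= 342.28 mOsm/kg

342.3 mOsm/kg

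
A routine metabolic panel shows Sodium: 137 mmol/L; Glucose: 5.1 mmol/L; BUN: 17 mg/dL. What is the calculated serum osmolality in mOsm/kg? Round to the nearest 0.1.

285.2 mOsm/kg

Calculated osmolality = 2·Na + glucose + BUN/2.8
= 2·137 + 5.1 + 17/2.8
= 274 + 5.10 + 6.07
= 285.17 mOsm/kg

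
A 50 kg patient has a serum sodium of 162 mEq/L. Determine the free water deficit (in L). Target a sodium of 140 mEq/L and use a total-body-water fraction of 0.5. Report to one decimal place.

3.9 L

TBW = 0.5 · 50 = 25 L
Free water deficit = TBW · (Na/140 − 1)
= 25 · (162/140 − 1)
= 25 · 0.1571
= 3.93 L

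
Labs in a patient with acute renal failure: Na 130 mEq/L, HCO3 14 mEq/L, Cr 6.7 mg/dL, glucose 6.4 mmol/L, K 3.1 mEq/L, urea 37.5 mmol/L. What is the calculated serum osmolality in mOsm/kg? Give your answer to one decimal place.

303.9 mOsm/kg

Calculated osmolality = 2·Na + glucose + urea
= 2·130 + 6.4 + 37.5
= 260 + 6.40 + 37.50
= 303.9 mOsm/kg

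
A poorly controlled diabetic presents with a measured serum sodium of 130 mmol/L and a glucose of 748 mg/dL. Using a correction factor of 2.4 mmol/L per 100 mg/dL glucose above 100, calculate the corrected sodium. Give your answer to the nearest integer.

146 mmol/L

Corrected Na = measured Na + 2.4 · (glucose − 100)/100
= 130 + 2.4 · (748 − 100)/100
= 130 + 15.6
= 145.6 mmol/L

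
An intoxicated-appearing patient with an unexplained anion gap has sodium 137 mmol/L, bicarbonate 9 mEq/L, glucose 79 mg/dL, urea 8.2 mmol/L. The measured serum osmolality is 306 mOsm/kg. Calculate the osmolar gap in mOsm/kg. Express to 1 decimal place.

Calculated osmolality = 2·Na + glucose/18 + urea
= 2·137 + 79/18 + 8.2
= 274 + 4.39 + 8.20
= 286.59 mOsm/kg ≈ 286.6 mOsm/kg
Osmolar gap = measured − calculated = 306 − 286.6 = 19.4 mOsm/kg

19.4 mOsm/kg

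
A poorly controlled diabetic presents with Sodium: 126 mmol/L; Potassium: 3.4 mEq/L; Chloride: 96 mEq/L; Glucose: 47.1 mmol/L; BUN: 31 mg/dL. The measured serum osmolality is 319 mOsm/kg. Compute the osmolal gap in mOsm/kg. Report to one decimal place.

Calculated osmolality = 2·Na + glucose + BUN/2.8
= 2·126 + 47.1 + 31/2.8
= 252 + 47.10 + 11.07
= 310.17 mOsm/kg ≈ 310.2 mOsm/kg
Osmolar gap = measured − calculated = 319 − 310.2 = 8.8 mOsm/kg

8.8 mOsm/kg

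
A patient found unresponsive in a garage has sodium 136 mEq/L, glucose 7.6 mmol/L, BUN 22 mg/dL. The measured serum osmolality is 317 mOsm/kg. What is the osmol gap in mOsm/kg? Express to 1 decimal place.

Calculated osmolality = 2·Na + glucose + BUN/2.8
= 2·136 + 7.6 + 22/2.8
= 272 + 7.60 + 7.86
= 287.46 mOsm/kg ≈ 287.5 mOsm/kg
Osmolar gap = measured − calculated = 317 − 287.5 = 29.5 mOsm/kg

29.5 mOsm/kg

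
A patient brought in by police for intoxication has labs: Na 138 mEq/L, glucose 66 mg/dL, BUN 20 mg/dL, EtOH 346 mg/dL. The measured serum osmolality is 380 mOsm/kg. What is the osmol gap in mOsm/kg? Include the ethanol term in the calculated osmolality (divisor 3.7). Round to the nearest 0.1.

Calculated osmolality = 2·Na + glucose/18 + BUN/2.8 + ethanol/3.7
= 2·138 + 66/18 + 20/2.8 + 346/3.7
= 276 + 3.67 + 7.14 + 93.51
= 380.32 mOsm/kg ≈ 380.3 mOsm/kg
Osmolar gap = measured − calculated = 380 − 380.3 = -0.3 mOsm/kg

-0.3 mOsm/kg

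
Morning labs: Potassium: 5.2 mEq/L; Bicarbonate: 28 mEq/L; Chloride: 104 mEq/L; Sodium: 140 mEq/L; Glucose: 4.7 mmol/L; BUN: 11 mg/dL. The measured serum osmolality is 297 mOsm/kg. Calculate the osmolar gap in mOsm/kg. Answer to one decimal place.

Calculated osmolality = 2·Na + glucose + BUN/2.8
= 2·140 + 4.7 + 11/2.8
= 280 + 4.70 + 3.93
= 288.63 mOsm/kg ≈ 288.6 mOsm/kg
Osmolar gap = measured − calculated = 297 − 288.6 = 8.4 mOsm/kg

8.4 mOsm/kg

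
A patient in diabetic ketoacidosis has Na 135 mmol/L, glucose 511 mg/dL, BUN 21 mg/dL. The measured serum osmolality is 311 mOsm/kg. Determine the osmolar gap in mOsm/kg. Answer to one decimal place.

Calculated osmolality = 2·Na + glucose/18 + BUN/2.8
= 2·135 + 511/18 + 21/2.8
= 270 + 28.39 + 7.50
= 305.89 mOsm/kg ≈ 305.9 mOsm/kg
Osmolar gap = measured − calculated = 311 − 305.9 = 5.1 mOsm/kg

5.1 mOsm/kg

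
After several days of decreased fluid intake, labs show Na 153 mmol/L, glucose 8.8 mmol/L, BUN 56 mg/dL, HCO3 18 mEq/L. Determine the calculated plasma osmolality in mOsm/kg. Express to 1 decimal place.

Calculated osmolality = 2·Na + glucose + BUN/2.8
= 2·153 + 8.8 + 56/2.8
= 306 + 8.80 + 20
= 334.8 mOsm/kg

334.8 mOsm/kg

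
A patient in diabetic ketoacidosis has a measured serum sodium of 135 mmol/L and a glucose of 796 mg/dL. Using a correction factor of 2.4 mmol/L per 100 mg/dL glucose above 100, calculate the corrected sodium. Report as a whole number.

152 mmol/L

Corrected Na = measured Na + 2.4 · (glucose − 100)/100
= 135 + 2.4 · (796 − 100)/100
= 135 + 16.7
= 151.7 mmol/L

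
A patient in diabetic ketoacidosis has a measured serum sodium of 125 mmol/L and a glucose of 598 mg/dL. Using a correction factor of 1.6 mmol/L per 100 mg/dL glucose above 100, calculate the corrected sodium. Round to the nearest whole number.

133 mmol/L

Corrected Na = measured Na + 1.6 · (glucose − 100)/100
= 125 + 1.6 · (598 − 100)/100
= 125 + 8
= 133 mmol/L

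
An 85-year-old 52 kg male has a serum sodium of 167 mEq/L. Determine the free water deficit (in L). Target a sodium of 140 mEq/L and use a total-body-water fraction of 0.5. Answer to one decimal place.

5.0 L

TBW = 0.5 · 52 = 26 L
Free water deficit = TBW · (Na/140 − 1)
= 26 · (167/140 − 1)
= 26 · 0.1929
= 5.02 L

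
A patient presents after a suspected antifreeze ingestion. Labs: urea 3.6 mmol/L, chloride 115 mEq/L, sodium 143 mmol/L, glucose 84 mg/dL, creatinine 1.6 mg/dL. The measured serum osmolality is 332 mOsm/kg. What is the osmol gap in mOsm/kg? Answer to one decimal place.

Calculated osmolality = 2·Na + glucose/18 + urea
= 2·143 + 84/18 + 3.6
= 286 + 4.67 + 3.60
= 294.27 mOsm/kg ≈ 294.3 mOsm/kg
Osmolar gap = measured − calculated = 332 − 294.3 = 37.7 mOsm/kg

37.7 mOsm/kg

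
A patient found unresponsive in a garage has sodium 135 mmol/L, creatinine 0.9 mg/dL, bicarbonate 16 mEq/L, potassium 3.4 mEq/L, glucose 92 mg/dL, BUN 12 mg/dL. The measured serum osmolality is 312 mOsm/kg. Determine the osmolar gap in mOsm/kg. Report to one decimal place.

Calculated osmolality = 2·Na + glucose/18 + BUN/2.8
= 2·135 + 92/18 + 12/2.8
= 270 + 5.11 + 4.29
= 279.4 mOsm/kg ≈ 279.4 mOsm/kg
Osmolar gap = measured − calculated = 312 − 279.4 = 32.6 mOsm/kg

32.6 mOsm/kg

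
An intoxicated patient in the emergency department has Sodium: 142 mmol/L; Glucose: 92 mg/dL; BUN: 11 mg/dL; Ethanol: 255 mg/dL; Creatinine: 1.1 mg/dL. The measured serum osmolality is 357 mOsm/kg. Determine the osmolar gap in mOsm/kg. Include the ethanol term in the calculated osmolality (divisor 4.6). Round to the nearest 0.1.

8.5 mOsm/kg

Calculated osmolality = 2·Na + glucose/18 + BUN/2.8 + ethanol/4.6
= 2·142 + 92/18 + 11/2.8 + 255/4.6
= 284 + 5.11 + 3.93 + 55.43
= 348.47 mOsm/kg ≈ 348.5 mOsm/kg
Osmolar gap = measured − calculated = 357 − 348.5 = 8.5 mOsm/kg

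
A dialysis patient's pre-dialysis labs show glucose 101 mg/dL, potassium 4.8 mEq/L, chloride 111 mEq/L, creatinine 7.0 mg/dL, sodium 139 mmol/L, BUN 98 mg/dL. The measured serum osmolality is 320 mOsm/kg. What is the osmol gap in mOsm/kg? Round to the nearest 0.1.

1.4 mOsm/kg

Calculated osmolality = 2·Na + glucose/18 + BUN/2.8
= 2·139 + 101/18 + 98/2.8
= 278 + 5.61 + 35
= 318.61 mOsm/kg ≈ 318.6 mOsm/kg
Osmolar gap = measured − calculated = 320 − 318.6 = 1.4 mOsm/kg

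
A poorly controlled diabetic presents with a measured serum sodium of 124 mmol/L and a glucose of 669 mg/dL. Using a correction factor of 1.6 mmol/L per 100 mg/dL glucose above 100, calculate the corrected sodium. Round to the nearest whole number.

Corrected Na = measured Na + 1.6 · (glucose − 100)/100
= 124 + 1.6 · (669 − 100)/100
= 124 + 9.1
= 133.1 mmol/L

133 mmol/L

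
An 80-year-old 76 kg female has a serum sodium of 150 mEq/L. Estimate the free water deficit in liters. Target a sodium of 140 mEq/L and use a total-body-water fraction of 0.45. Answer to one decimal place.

TBW = 0.45 · 76 = 34.2 L
Free water deficit = TBW · (Na/140 − 1)
= 34.2 · (150/140 − 1)
= 34.2 · 0.0714
= 2.44 L

2.4 L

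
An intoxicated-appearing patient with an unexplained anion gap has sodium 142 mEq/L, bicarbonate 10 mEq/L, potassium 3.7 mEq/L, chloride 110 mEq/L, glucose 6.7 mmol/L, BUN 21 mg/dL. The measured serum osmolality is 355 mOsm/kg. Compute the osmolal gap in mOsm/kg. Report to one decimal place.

Calculated osmolality = 2·Na + glucose + BUN/2.8
= 2·142 + 6.7 + 21/2.8
= 284 + 6.70 + 7.50
= 298.2 mOsm/kg ≈ 298.2 mOsm/kg
Osmolar gap = measured − calculated = 355 − 298.2 = 56.8 mOsm/kg

56.8 mOsm/kg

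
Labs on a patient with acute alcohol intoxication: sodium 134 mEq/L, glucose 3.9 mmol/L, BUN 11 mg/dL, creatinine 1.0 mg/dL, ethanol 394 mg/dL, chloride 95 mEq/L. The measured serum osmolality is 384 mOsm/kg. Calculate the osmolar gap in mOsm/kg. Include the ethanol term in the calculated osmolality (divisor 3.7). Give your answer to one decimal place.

1.7 mOsm/kg

Calculated osmolality = 2·Na + glucose + BUN/2.8 + ethanol/3.7
= 2·134 + 3.9 + 11/2.8 + 394/3.7
= 268 + 3.90 + 3.93 + 106.49
= 382.32 mOsm/kg ≈ 382.3 mOsm/kg
Osmolar gap = measured − calculated = 384 − 382.3 = 1.7 mOsm/kg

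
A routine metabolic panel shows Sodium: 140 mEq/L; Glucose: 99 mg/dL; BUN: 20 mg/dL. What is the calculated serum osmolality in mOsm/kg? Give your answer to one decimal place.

292.6 mOsm/kg

Calculated osmolality = 2·Na + glucose/18 + BUN/2.8
= 2·140 + 99/18 + 20/2.8
= 280 + 5.50 + 7.14
= 292.64 mOsm/kg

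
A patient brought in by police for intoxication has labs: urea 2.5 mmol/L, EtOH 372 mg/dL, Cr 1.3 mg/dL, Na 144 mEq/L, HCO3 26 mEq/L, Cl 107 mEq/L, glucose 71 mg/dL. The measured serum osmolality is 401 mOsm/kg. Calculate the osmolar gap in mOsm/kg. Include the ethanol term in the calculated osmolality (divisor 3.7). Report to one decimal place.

6.0 mOsm/kg

Calculated osmolality = 2·Na + glucose/18 + urea + ethanol/3.7
= 2·144 + 71/18 + 2.5 + 372/3.7
= 288 + 3.94 + 2.50 + 100.54
= 394.98 mOsm/kg ≈ 395.0 mOsm/kg
Osmolar gap = measured − calculated = 401 − 395.0 = 6.0 mOsm/kg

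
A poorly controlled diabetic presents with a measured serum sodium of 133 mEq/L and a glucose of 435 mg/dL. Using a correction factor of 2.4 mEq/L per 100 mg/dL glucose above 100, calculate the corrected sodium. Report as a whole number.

Corrected Na = measured Na + 2.4 · (glucose − 100)/100
= 133 + 2.4 · (435 − 100)/100
= 133 + 8
= 141 mEq/L

141 mEq/L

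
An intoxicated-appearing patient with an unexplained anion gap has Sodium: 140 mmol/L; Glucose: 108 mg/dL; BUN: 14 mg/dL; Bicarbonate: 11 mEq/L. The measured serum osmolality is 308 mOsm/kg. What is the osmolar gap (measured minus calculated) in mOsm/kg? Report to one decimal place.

Calculated osmolality = 2·Na + glucose/18 + BUN/2.8
= 2·140 + 108/18 + 14/2.8
= 280 + 6 + 5
= 291 mOsm/kg ≈ 291.0 mOsm/kg
Osmolar gap = measured − calculated = 308 − 291.0 = 17.0 mOsm/kg

17.0 mOsm/kg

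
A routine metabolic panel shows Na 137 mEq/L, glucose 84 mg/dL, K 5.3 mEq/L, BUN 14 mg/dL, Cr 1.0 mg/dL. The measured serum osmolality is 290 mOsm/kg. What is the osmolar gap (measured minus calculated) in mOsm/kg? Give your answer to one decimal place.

Calculated osmolality = 2·Na + glucose/18 + BUN/2.8
= 2·137 + 84/18 + 14/2.8
= 274 + 4.67 + 5
= 283.67 mOsm/kg ≈ 283.7 mOsm/kg
Osmolar gap = measured − calculated = 290 − 283.7 = 6.3 mOsm/kg

6.3 mOsm/kg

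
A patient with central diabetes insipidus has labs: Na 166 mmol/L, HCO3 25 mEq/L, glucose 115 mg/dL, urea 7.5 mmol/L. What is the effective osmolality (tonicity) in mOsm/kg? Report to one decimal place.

338.4 mOsm/kg

Effective osmolality excludes urea (freely permeant across cell membranes):
2·Na + glucose/18
= 2·166 + 115/18
= 332 + 6.39
= 338.39 mOsm/kg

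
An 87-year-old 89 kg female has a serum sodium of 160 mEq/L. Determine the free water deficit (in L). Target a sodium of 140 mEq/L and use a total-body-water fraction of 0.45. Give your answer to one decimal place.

5.7 L

TBW = 0.45 · 89 = 40.05 L
Free water deficit = TBW · (Na/140 − 1)
= 40.05 · (160/140 − 1)
= 40.05 · 0.1429
= 5.72 L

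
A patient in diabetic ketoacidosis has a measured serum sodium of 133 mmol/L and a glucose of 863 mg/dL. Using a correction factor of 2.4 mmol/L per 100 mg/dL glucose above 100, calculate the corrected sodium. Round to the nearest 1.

151 mmol/L

Corrected Na = measured Na + 2.4 · (glucose − 100)/100
= 133 + 2.4 · (863 − 100)/100
= 133 + 18.3
= 151.3 mmol/L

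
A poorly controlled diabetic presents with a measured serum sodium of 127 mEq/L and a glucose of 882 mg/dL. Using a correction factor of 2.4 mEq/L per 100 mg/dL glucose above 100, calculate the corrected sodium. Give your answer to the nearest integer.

Corrected Na = measured Na + 2.4 · (glucose − 100)/100
= 127 + 2.4 · (882 − 100)/100
= 127 + 18.8
= 145.8 mEq/L

146 mEq/L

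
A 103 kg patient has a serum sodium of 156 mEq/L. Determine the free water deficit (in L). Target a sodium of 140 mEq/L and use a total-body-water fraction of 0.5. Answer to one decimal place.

5.9 L

TBW = 0.5 · 103 = 51.5 L
Free water deficit = TBW · (Na/140 − 1)
= 51.5 · (156/140 − 1)
= 51.5 · 0.1143
= 5.89 L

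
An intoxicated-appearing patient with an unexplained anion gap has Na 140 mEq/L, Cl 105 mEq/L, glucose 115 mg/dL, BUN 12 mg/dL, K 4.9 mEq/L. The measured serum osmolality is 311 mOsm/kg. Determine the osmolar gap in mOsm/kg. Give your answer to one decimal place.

Calculated osmolality = 2·Na + glucose/18 + BUN/2.8
= 2·140 + 115/18 + 12/2.8
= 280 + 6.39 + 4.29
= 290.68 mOsm/kg ≈ 290.7 mOsm/kg
Osmolar gap = measured − calculated = 311 − 290.7 = 20.3 mOsm/kg

20.3 mOsm/kg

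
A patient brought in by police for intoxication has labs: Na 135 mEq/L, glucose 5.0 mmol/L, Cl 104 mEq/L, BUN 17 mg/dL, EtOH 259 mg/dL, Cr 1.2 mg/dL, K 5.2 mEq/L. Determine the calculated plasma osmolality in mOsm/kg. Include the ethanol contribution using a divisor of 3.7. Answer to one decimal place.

351.1 mOsm/kg

Calculated osmolality = 2·Na + glucose + BUN/2.8 + ethanol/3.7
= 2·135 + 5 + 17/2.8 + 259/3.7
= 270 + 5 + 6.07 + 70
= 351.07 mOsm/kg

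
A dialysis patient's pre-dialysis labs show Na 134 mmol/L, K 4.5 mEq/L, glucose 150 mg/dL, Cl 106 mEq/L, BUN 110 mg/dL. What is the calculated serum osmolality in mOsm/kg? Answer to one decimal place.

315.6 mOsm/kg

Calculated osmolality = 2·Na + glucose/18 + BUN/2.8
= 2·134 + 150/18 + 110/2.8
= 268 + 8.33 + 39.29
= 315.62 mOsm/kg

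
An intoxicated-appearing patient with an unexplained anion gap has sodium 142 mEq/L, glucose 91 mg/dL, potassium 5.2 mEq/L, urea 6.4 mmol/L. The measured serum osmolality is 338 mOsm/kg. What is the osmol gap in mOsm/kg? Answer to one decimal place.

42.5 mOsm/kg

Calculated osmolality = 2·Na + glucose/18 + urea
= 2·142 + 91/18 + 6.4
= 284 + 5.06 + 6.40
= 295.46 mOsm/kg ≈ 295.5 mOsm/kg
Osmolar gap = measured − calculated = 338 − 295.5 = 42.5 mOsm/kg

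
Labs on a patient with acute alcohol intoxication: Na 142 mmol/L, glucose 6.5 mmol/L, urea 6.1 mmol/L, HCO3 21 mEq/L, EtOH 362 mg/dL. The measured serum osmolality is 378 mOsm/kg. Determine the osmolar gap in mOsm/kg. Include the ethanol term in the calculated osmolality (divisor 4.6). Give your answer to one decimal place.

2.7 mOsm/kg

Calculated osmolality = 2·Na + glucose + urea + ethanol/4.6
= 2·142 + 6.5 + 6.1 + 362/4.6
= 284 + 6.50 + 6.10 + 78.70
= 375.3 mOsm/kg ≈ 375.3 mOsm/kg
Osmolar gap = measured − calculated = 378 − 375.3 = 2.7 mOsm/kg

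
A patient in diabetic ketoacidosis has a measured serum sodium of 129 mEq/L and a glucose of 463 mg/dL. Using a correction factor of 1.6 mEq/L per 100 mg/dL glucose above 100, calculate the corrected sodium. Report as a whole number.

135 mEq/L

Corrected Na = measured Na + 1.6 · (glucose − 100)/100
= 129 + 1.6 · (463 − 100)/100
= 129 + 5.8
= 134.8 mEq/L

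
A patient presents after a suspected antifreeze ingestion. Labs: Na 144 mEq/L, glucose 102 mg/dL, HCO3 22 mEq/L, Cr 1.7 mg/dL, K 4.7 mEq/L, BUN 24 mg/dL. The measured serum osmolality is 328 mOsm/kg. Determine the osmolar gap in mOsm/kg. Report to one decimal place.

Calculated osmolality = 2·Na + glucose/18 + BUN/2.8
= 2·144 + 102/18 + 24/2.8
= 288 + 5.67 + 8.57
= 302.24 mOsm/kg ≈ 302.2 mOsm/kg
Osmolar gap = measured − calculated = 328 − 302.2 = 25.8 mOsm/kg

25.8 mOsm/kg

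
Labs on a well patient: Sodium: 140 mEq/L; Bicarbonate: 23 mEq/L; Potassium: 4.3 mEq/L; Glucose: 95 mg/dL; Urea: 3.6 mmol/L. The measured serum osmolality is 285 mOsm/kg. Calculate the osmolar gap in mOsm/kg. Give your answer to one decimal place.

Calculated osmolality = 2·Na + glucose/18 + urea
= 2·140 + 95/18 + 3.6
= 280 + 5.28 + 3.60
= 288.88 mOsm/kg ≈ 288.9 mOsm/kg
Osmolar gap = measured − calculated = 285 − 288.9 = -3.9 mOsm/kg

-3.9 mOsm/kg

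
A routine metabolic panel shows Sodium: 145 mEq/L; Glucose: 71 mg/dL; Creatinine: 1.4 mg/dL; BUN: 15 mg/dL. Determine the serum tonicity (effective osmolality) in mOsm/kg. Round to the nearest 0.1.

Effective osmolality excludes urea (freely permeant across cell membranes):
2·Na + glucose/18
= 2·145 + 71/18
= 290 + 3.94
= 293.94 mOsm/kg

293.9 mOsm/kg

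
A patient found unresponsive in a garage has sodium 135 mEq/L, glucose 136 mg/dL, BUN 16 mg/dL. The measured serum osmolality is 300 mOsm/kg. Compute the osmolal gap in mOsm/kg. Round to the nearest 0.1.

16.7 mOsm/kg

Calculated osmolality = 2·Na + glucose/18 + BUN/2.8
= 2·135 + 136/18 + 16/2.8
= 270 + 7.56 + 5.71
= 283.27 mOsm/kg ≈ 283.3 mOsm/kg
Osmolar gap = measured − calculated = 300 − 283.3 = 16.7 mOsm/kg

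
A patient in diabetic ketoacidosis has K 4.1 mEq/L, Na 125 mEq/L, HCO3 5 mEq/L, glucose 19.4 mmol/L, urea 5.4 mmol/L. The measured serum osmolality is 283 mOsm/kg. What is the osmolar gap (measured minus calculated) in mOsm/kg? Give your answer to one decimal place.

8.2 mOsm/kg

Calculated osmolality = 2·Na + glucose + urea
= 2·125 + 19.4 + 5.4
= 250 + 19.40 + 5.40
= 274.8 mOsm/kg ≈ 274.8 mOsm/kg
Osmolar gap = measured − calculated = 283 − 274.8 = 8.2 mOsm/kg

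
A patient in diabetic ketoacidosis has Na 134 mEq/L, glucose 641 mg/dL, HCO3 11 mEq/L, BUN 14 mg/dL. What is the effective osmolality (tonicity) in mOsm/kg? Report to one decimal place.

303.6 mOsm/kg

Effective osmolality excludes urea (freely permeant across cell membranes):
2·Na + glucose/18
= 2·134 + 641/18
= 268 + 35.61
= 303.61 mOsm/kg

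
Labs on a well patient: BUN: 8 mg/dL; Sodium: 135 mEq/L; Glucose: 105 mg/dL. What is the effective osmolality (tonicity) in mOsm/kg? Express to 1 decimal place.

Effective osmolality excludes urea (freely permeant across cell membranes):
2·Na + glucose/18
= 2·135 + 105/18
= 270 + 5.83
= 275.83 mOsm/kg

275.8 mOsm/kg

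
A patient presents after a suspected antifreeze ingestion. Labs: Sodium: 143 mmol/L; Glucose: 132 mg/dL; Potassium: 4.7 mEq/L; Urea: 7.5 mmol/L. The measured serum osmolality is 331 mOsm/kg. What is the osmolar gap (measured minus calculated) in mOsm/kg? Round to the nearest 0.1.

Calculated osmolality = 2·Na + glucose/18 + urea
= 2·143 + 132/18 + 7.5
= 286 + 7.33 + 7.50
= 300.83 mOsm/kg ≈ 300.8 mOsm/kg
Osmolar gap = measured − calculated = 331 − 300.8 = 30.2 mOsm/kg

30.2 mOsm/kg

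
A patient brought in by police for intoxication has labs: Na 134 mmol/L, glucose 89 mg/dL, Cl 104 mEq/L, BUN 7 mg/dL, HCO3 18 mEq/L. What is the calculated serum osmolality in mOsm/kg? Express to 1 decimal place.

275.4 mOsm/kg

Calculated osmolality = 2·Na + glucose/18 + BUN/2.8
= 2·134 + 89/18 + 7/2.8
= 268 + 4.94 + 2.50
= 275.44 mOsm/kg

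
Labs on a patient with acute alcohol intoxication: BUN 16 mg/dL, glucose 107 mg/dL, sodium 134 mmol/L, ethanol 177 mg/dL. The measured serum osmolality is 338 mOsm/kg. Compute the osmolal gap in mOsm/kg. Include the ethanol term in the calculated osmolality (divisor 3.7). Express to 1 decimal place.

Calculated osmolality = 2·Na + glucose/18 + BUN/2.8 + ethanol/3.7
= 2·134 + 107/18 + 16/2.8 + 177/3.7
= 268 + 5.94 + 5.71 + 47.84
= 327.49 mOsm/kg ≈ 327.5 mOsm/kg
Osmolar gap = measured − calculated = 338 − 327.5 = 10.5 mOsm/kg

10.5 mOsm/kg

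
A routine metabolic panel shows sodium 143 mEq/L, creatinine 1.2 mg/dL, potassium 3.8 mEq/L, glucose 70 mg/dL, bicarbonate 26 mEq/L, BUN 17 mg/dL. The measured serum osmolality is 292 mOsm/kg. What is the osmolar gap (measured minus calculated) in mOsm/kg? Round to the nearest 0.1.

-4.0 mOsm/kg

Calculated osmolality = 2·Na + glucose/18 + BUN/2.8
= 2·143 + 70/18 + 17/2.8
= 286 + 3.89 + 6.07
= 295.96 mOsm/kg ≈ 296.0 mOsm/kg
Osmolar gap = measured − calculated = 292 − 296.0 = -4.0 mOsm/kg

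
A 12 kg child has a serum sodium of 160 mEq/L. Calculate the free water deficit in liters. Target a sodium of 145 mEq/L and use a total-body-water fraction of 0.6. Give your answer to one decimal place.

TBW = 0.6 · 12 = 7.2 L
Free water deficit = TBW · (Na/145 − 1)
= 7.2 · (160/145 − 1)
= 7.2 · 0.1034
= 0.74 L

0.7 L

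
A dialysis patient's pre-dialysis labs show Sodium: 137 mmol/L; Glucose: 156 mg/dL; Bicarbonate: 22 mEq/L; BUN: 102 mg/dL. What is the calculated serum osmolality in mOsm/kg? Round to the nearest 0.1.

319.1 mOsm/kg

Calculated osmolality = 2·Na + glucose/18 + BUN/2.8
= 2·137 + 156/18 + 102/2.8
= 274 + 8.67 + 36.43
= 319.1 mOsm/kg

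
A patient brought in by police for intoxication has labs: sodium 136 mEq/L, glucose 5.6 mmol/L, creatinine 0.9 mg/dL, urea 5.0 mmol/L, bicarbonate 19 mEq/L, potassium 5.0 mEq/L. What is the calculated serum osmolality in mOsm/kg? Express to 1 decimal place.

282.6 mOsm/kg

Calculated osmolality = 2·Na + glucose + urea
= 2·136 + 5.6 + 5
= 272 + 5.60 + 5
= 282.6 mOsm/kg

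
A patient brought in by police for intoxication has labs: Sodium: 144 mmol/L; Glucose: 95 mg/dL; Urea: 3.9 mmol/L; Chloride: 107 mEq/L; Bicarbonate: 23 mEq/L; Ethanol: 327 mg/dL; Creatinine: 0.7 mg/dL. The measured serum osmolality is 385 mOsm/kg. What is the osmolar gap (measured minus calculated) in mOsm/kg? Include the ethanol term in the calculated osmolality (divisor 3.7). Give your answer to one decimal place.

-0.6 mOsm/kg

Calculated osmolality = 2·Na + glucose/18 + urea + ethanol/3.7
= 2·144 + 95/18 + 3.9 + 327/3.7
= 288 + 5.28 + 3.90 + 88.38
= 385.56 mOsm/kg ≈ 385.6 mOsm/kg
Osmolar gap = measured − calculated = 385 − 385.6 = -0.6 mOsm/kg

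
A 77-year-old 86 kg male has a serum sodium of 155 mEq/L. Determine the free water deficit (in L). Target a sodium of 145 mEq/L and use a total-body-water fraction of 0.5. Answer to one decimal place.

TBW = 0.5 · 86 = 43 L
Free water deficit = TBW · (Na/145 − 1)
= 43 · (155/145 − 1)
= 43 · 0.069
= 2.97 L

3.0 L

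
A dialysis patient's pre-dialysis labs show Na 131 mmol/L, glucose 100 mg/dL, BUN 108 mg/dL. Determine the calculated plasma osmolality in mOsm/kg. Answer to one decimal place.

306.1 mOsm/kg

Calculated osmolality = 2·Na + glucose/18 + BUN/2.8
= 2·131 + 100/18 + 108/2.8
= 262 + 5.56 + 38.57
= 306.13 mOsm/kg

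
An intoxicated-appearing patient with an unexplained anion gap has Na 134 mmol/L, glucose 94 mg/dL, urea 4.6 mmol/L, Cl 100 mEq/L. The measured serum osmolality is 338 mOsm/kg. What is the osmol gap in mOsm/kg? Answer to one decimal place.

Calculated osmolality = 2·Na + glucose/18 + urea
= 2·134 + 94/18 + 4.6
= 268 + 5.22 + 4.60
= 277.82 mOsm/kg ≈ 277.8 mOsm/kg
Osmolar gap = measured − calculated = 338 − 277.8 = 60.2 mOsm/kg

60.2 mOsm/kg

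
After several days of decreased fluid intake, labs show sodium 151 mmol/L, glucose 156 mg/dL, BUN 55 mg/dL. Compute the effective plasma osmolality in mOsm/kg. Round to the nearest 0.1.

310.7 mOsm/kg

Effective osmolality excludes urea (freely permeant across cell membranes):
2·Na + glucose/18
= 2·151 + 156/18
= 302 + 8.67
= 310.67 mOsm/kg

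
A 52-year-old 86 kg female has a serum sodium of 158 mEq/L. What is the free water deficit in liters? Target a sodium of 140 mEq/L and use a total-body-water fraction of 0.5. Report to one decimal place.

5.5 L

TBW = 0.5 · 86 = 43 L
Free water deficit = TBW · (Na/140 − 1)
= 43 · (158/140 − 1)
= 43 · 0.1286
= 5.53 L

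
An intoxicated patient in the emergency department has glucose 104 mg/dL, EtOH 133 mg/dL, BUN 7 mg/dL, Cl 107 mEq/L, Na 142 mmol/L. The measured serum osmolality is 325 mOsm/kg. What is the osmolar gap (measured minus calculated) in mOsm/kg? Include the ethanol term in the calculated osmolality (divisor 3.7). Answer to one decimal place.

-3.2 mOsm/kg

Calculated osmolality = 2·Na + glucose/18 + BUN/2.8 + ethanol/3.7
= 2·142 + 104/18 + 7/2.8 + 133/3.7
= 284 + 5.78 + 2.50 + 35.95
= 328.23 mOsm/kg ≈ 328.2 mOsm/kg
Osmolar gap = measured − calculated = 325 − 328.2 = -3.2 mOsm/kg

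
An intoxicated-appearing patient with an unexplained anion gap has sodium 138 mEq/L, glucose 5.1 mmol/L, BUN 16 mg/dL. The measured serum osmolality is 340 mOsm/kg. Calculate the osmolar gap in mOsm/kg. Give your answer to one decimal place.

Calculated osmolality = 2·Na + glucose + BUN/2.8
= 2·138 + 5.1 + 16/2.8
= 276 + 5.10 + 5.71
= 286.81 mOsm/kg ≈ 286.8 mOsm/kg
Osmolar gap = measured − calculated = 340 − 286.8 = 53.2 mOsm/kg

53.2 mOsm/kg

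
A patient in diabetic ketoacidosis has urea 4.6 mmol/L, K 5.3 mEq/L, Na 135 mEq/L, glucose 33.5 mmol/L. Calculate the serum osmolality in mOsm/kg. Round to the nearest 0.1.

Calculated osmolality = 2·Na + glucose + urea
= 2·135 + 33.5 + 4.6
= 270 + 33.50 + 4.60
= 308.1 mOsm/kg

308.1 mOsm/kg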